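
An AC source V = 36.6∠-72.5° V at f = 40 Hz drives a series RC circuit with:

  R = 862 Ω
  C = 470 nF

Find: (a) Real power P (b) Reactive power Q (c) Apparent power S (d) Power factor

Step 1 — Angular frequency: ω = 2π·f = 2π·40 = 251.3 rad/s.
Step 2 — Component impedances:
  R: Z = R = 862 Ω
  C: Z = 1/(jωC) = -j/(ω·C) = 0 - j8466 Ω
Step 3 — Series combination: Z_total = R + C = 862 - j8466 Ω = 8509∠-84.2° Ω.
Step 4 — Source phasor: V = 36.6∠-72.5° V = 11.01 - j34.91 V.
Step 5 — Current: I = V / Z = 0.004212 + j0.0008712 A = 0.004301∠11.7° A.
Step 6 — Complex power: S = V·I* = 0.01595 - j0.1566 VA.
Step 7 — Real power: P = Re(S) = 0.01595 W.
Step 8 — Reactive power: Q = Im(S) = -0.1566 VAR.
Step 9 — Apparent power: |S| = 0.1574 VA.
Step 10 — Power factor: PF = P/|S| = 0.1013 (leading).

(a) P = 0.01595 W  (b) Q = -0.1566 VAR  (c) S = 0.1574 VA  (d) PF = 0.1013 (leading)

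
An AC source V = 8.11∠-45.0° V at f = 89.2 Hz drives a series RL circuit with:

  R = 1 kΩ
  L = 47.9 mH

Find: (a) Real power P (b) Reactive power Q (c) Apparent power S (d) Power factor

Step 1 — Angular frequency: ω = 2π·f = 2π·89.2 = 560.5 rad/s.
Step 2 — Component impedances:
  R: Z = R = 1000 Ω
  L: Z = jωL = j·560.5·0.0479 = 0 + j26.85 Ω
Step 3 — Series combination: Z_total = R + L = 1000 + j26.85 Ω = 1000∠1.5° Ω.
Step 4 — Source phasor: V = 8.11∠-45.0° V = 5.735 - j5.735 V.
Step 5 — Current: I = V / Z = 0.005577 - j0.005884 A = 0.008107∠-46.5° A.
Step 6 — Complex power: S = V·I* = 0.06572 + j0.001764 VA.
Step 7 — Real power: P = Re(S) = 0.06572 W.
Step 8 — Reactive power: Q = Im(S) = 0.001764 VAR.
Step 9 — Apparent power: |S| = 0.06575 VA.
Step 10 — Power factor: PF = P/|S| = 0.9996 (lagging).

(a) P = 0.06572 W  (b) Q = 0.001764 VAR  (c) S = 0.06575 VA  (d) PF = 0.9996 (lagging)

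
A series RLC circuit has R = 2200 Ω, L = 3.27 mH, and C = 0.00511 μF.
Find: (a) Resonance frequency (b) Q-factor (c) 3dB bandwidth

Step 1 — Resonance condition Im(Z)=0 gives ω₀ = 1/√(LC).
Step 2 — ω₀ = 1/√(0.00327·5.11e-09) = 2.446e+05 rad/s.
Step 3 — f₀ = ω₀/(2π) = 3.893e+04 Hz.
Step 4 — Series Q: Q = ω₀L/R = 2.446e+05·0.00327/2200 = 0.3636.
Step 5 — 3dB bandwidth: Δω = ω₀/Q = 6.728e+05 rad/s; BW = Δω/(2π) = 1.071e+05 Hz.

(a) f₀ = 3.893e+04 Hz  (b) Q = 0.3636  (c) BW = 1.071e+05 Hz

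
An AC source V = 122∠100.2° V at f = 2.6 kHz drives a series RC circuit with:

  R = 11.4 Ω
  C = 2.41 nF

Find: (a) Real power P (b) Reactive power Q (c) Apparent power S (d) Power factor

Step 1 — Angular frequency: ω = 2π·f = 2π·2600 = 1.634e+04 rad/s.
Step 2 — Component impedances:
  R: Z = R = 11.4 Ω
  C: Z = 1/(jωC) = -j/(ω·C) = 0 - j2.54e+04 Ω
Step 3 — Series combination: Z_total = R + C = 11.4 - j2.54e+04 Ω = 2.54e+04∠-90.0° Ω.
Step 4 — Source phasor: V = 122∠100.2° V = -21.6 + j120.1 V.
Step 5 — Current: I = V / Z = -0.004728 - j0.0008485 A = 0.004803∠-169.8° A.
Step 6 — Complex power: S = V·I* = 0.000263 - j0.586 VA.
Step 7 — Real power: P = Re(S) = 0.000263 W.
Step 8 — Reactive power: Q = Im(S) = -0.586 VAR.
Step 9 — Apparent power: |S| = 0.586 VA.
Step 10 — Power factor: PF = P/|S| = 0.0004488 (leading).

(a) P = 0.000263 W  (b) Q = -0.586 VAR  (c) S = 0.586 VA  (d) PF = 0.0004488 (leading)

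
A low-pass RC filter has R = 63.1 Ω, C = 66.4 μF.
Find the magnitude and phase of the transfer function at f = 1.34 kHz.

Step 1 — Angular frequency: ω = 2π·1340 = 8419 rad/s.
Step 2 — Transfer function: H(jω) = 1/(1 + jωRC).
Step 3 — Denominator: 1 + jωRC = 1 + j·8419·63.1·6.64e-05 = 1 + j35.28.
Step 4 — H = 0.0008029 - j0.02832.
Step 5 — Magnitude: |H| = 0.02834 (-31.0 dB); phase: φ = -88.4°.

|H| = 0.02834 (-31.0 dB), φ = -88.4°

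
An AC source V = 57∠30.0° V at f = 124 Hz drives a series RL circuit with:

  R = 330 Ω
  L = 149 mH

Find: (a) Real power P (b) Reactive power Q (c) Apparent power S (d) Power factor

Step 1 — Angular frequency: ω = 2π·f = 2π·124 = 779.1 rad/s.
Step 2 — Component impedances:
  R: Z = R = 330 Ω
  L: Z = jωL = j·779.1·0.149 = 0 + j116.1 Ω
Step 3 — Series combination: Z_total = R + L = 330 + j116.1 Ω = 349.8∠19.4° Ω.
Step 4 — Source phasor: V = 57∠30.0° V = 49.36 + j28.5 V.
Step 5 — Current: I = V / Z = 0.1601 + j0.03003 A = 0.1629∠10.6° A.
Step 6 — Complex power: S = V·I* = 8.761 + j3.082 VA.
Step 7 — Real power: P = Re(S) = 8.761 W.
Step 8 — Reactive power: Q = Im(S) = 3.082 VAR.
Step 9 — Apparent power: |S| = 9.288 VA.
Step 10 — Power factor: PF = P/|S| = 0.9433 (lagging).

(a) P = 8.761 W  (b) Q = 3.082 VAR  (c) S = 9.288 VA  (d) PF = 0.9433 (lagging)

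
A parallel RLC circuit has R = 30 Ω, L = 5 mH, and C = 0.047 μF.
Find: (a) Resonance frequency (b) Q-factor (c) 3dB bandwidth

Step 1 — Resonance: ω₀ = 1/√(LC) = 1/√(0.005·4.7e-08) = 6.523e+04 rad/s.
Step 2 — f₀ = ω₀/(2π) = 1.038e+04 Hz.
Step 3 — Parallel Q: Q = R/(ω₀L) = 30/(6.523e+04·0.005) = 0.09198.
Step 4 — Bandwidth: Δω = ω₀/Q = 7.092e+05 rad/s; BW = Δω/(2π) = 1.129e+05 Hz.

(a) f₀ = 1.038e+04 Hz  (b) Q = 0.09198  (c) BW = 1.129e+05 Hz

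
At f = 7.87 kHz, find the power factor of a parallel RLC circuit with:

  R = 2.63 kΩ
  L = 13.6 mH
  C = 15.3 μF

Step 1 — Angular frequency: ω = 2π·f = 2π·7870 = 4.945e+04 rad/s.
Step 2 — Component impedances:
  R: Z = R = 2630 Ω
  L: Z = jωL = j·4.945e+04·0.0136 = 0 + j672.5 Ω
  C: Z = 1/(jωC) = -j/(ω·C) = 0 - j1.322 Ω
Step 3 — Parallel combination: 1/Z_total = 1/R + 1/L + 1/C; Z_total = 0.0006669 - j1.324 Ω = 1.324∠-90.0° Ω.
Step 4 — Power factor: PF = cos(φ) = Re(Z)/|Z| = 0.0006669/1.32437 = 0.0005036.
Step 5 — Type: Im(Z) = -1.324 ⇒ leading (phase φ = -90.0°).

PF = 0.0005036 (leading, φ = -90.0°)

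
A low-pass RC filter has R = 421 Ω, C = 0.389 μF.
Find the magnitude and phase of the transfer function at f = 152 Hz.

Step 1 — Angular frequency: ω = 2π·152 = 955 rad/s.
Step 2 — Transfer function: H(jω) = 1/(1 + jωRC).
Step 3 — Denominator: 1 + jωRC = 1 + j·955·421·3.89e-07 = 1 + j0.1564.
Step 4 — H = 0.9761 - j0.1527.
Step 5 — Magnitude: |H| = 0.988 (-0.1 dB); phase: φ = -8.9°.

|H| = 0.988 (-0.1 dB), φ = -8.9°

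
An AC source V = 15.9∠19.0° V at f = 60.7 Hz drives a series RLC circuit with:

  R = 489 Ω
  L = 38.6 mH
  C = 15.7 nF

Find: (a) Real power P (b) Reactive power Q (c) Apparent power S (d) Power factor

Step 1 — Angular frequency: ω = 2π·f = 2π·60.7 = 381.4 rad/s.
Step 2 — Component impedances:
  R: Z = R = 489 Ω
  L: Z = jωL = j·381.4·0.0386 = 0 + j14.72 Ω
  C: Z = 1/(jωC) = -j/(ω·C) = 0 - j1.67e+05 Ω
Step 3 — Series combination: Z_total = R + L + C = 489 - j1.67e+05 Ω = 1.67e+05∠-89.8° Ω.
Step 4 — Source phasor: V = 15.9∠19.0° V = 15.03 + j5.177 V.
Step 5 — Current: I = V / Z = -3.073e-05 + j9.012e-05 A = 9.521e-05∠108.8° A.
Step 6 — Complex power: S = V·I* = 4.433e-06 - j0.001514 VA.
Step 7 — Real power: P = Re(S) = 4.433e-06 W.
Step 8 — Reactive power: Q = Im(S) = -0.001514 VAR.
Step 9 — Apparent power: |S| = 0.001514 VA.
Step 10 — Power factor: PF = P/|S| = 0.002928 (leading).

(a) P = 4.433e-06 W  (b) Q = -0.001514 VAR  (c) S = 0.001514 VA  (d) PF = 0.002928 (leading)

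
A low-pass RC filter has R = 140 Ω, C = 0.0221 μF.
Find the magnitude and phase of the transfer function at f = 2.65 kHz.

Step 1 — Angular frequency: ω = 2π·2650 = 1.665e+04 rad/s.
Step 2 — Transfer function: H(jω) = 1/(1 + jωRC).
Step 3 — Denominator: 1 + jωRC = 1 + j·1.665e+04·140·2.21e-08 = 1 + j0.05152.
Step 4 — H = 0.9974 - j0.05138.
Step 5 — Magnitude: |H| = 0.9987 (-0.0 dB); phase: φ = -2.9°.

|H| = 0.9987 (-0.0 dB), φ = -2.9°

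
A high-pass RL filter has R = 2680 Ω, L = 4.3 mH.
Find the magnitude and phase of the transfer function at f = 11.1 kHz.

Step 1 — Angular frequency: ω = 2π·1.11e+04 = 6.974e+04 rad/s.
Step 2 — Transfer function: H(jω) = jωL/(R + jωL).
Step 3 — Numerator jωL = j·299.9; denominator R + jωL = 2680 + j299.9.
Step 4 — H = 0.01237 + j0.1105.
Step 5 — Magnitude: |H| = 0.1112 (-19.1 dB); phase: φ = 83.6°.

|H| = 0.1112 (-19.1 dB), φ = 83.6°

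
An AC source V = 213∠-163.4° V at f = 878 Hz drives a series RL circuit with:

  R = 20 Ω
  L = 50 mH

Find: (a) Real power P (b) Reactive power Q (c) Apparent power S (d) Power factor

Step 1 — Angular frequency: ω = 2π·f = 2π·878 = 5517 rad/s.
Step 2 — Component impedances:
  R: Z = R = 20 Ω
  L: Z = jωL = j·5517·0.05 = 0 + j275.8 Ω
Step 3 — Series combination: Z_total = R + L = 20 + j275.8 Ω = 276.6∠85.9° Ω.
Step 4 — Source phasor: V = 213∠-163.4° V = -204.1 - j60.85 V.
Step 5 — Current: I = V / Z = -0.2728 + j0.7202 A = 0.7702∠110.7° A.
Step 6 — Complex power: S = V·I* = 11.86 + j163.6 VA.
Step 7 — Real power: P = Re(S) = 11.86 W.
Step 8 — Reactive power: Q = Im(S) = 163.6 VAR.
Step 9 — Apparent power: |S| = 164 VA.
Step 10 — Power factor: PF = P/|S| = 0.07232 (lagging).

(a) P = 11.86 W  (b) Q = 163.6 VAR  (c) S = 164 VA  (d) PF = 0.07232 (lagging)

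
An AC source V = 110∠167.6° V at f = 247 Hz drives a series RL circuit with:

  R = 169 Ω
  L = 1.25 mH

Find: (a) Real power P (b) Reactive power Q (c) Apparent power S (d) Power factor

Step 1 — Angular frequency: ω = 2π·f = 2π·247 = 1552 rad/s.
Step 2 — Component impedances:
  R: Z = R = 169 Ω
  L: Z = jωL = j·1552·0.00125 = 0 + j1.94 Ω
Step 3 — Series combination: Z_total = R + L = 169 + j1.94 Ω = 169∠0.7° Ω.
Step 4 — Source phasor: V = 110∠167.6° V = -107.4 + j23.62 V.
Step 5 — Current: I = V / Z = -0.634 + j0.147 A = 0.6508∠166.9° A.
Step 6 — Complex power: S = V·I* = 71.59 + j0.8218 VA.
Step 7 — Real power: P = Re(S) = 71.59 W.
Step 8 — Reactive power: Q = Im(S) = 0.8218 VAR.
Step 9 — Apparent power: |S| = 71.59 VA.
Step 10 — Power factor: PF = P/|S| = 0.9999 (lagging).

(a) P = 71.59 W  (b) Q = 0.8218 VAR  (c) S = 71.59 VA  (d) PF = 0.9999 (lagging)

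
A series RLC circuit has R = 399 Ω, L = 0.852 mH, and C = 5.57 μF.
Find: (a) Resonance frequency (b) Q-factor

Step 1 — Resonance condition Im(Z)=0 gives ω₀ = 1/√(LC).
Step 2 — ω₀ = 1/√(0.000852·5.57e-06) = 1.452e+04 rad/s.
Step 3 — f₀ = ω₀/(2π) = 2310 Hz.
Step 4 — Series Q: Q = ω₀L/R = 1.452e+04·0.000852/399 = 0.031.

(a) f₀ = 2310 Hz  (b) Q = 0.031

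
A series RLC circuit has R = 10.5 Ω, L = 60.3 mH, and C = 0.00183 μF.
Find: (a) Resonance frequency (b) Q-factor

Step 1 — Resonance condition Im(Z)=0 gives ω₀ = 1/√(LC).
Step 2 — ω₀ = 1/√(0.0603·1.83e-09) = 9.52e+04 rad/s.
Step 3 — f₀ = ω₀/(2π) = 1.515e+04 Hz.
Step 4 — Series Q: Q = ω₀L/R = 9.52e+04·0.0603/10.5 = 546.7.

(a) f₀ = 1.515e+04 Hz  (b) Q = 546.7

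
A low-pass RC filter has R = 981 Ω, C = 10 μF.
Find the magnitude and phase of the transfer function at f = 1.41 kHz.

Step 1 — Angular frequency: ω = 2π·1410 = 8859 rad/s.
Step 2 — Transfer function: H(jω) = 1/(1 + jωRC).
Step 3 — Denominator: 1 + jωRC = 1 + j·8859·981·1e-05 = 1 + j86.91.
Step 4 — H = 0.0001324 - j0.0115.
Step 5 — Magnitude: |H| = 0.01151 (-38.8 dB); phase: φ = -89.3°.

|H| = 0.01151 (-38.8 dB), φ = -89.3°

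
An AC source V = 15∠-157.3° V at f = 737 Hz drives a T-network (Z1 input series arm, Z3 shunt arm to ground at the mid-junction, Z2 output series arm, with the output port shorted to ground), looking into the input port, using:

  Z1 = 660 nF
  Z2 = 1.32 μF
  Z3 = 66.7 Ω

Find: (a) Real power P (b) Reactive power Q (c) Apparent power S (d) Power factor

Step 1 — Angular frequency: ω = 2π·f = 2π·737 = 4631 rad/s.
Step 2 — Component impedances:
  Z1: Z = 1/(jωC) = -j/(ω·C) = 0 - j327.2 Ω
  Z2: Z = 1/(jωC) = -j/(ω·C) = 0 - j163.6 Ω
  Z3: Z = R = 66.7 Ω
Step 3 — With the output port shorted to ground, the output series arm Z2 runs from the junction to ground; the shunt arm Z3 also runs from the junction to ground. They appear in parallel: Z3 || Z2 = 57.19 - j23.32 Ω.
Step 4 — Series with input arm Z1: Z_in = Z1 + (Z3 || Z2) = 57.19 - j350.5 Ω = 355.1∠-80.7° Ω.
Step 5 — Source phasor: V = 15∠-157.3° V = -13.84 - j5.789 V.
Step 6 — Current: I = V / Z = 0.009812 - j0.04108 A = 0.04224∠-76.6° A.
Step 7 — Complex power: S = V·I* = 0.102 - j0.6253 VA.
Step 8 — Real power: P = Re(S) = 0.102 W.
Step 9 — Reactive power: Q = Im(S) = -0.6253 VAR.
Step 10 — Apparent power: |S| = 0.6335 VA.
Step 11 — Power factor: PF = P/|S| = 0.161 (leading).

(a) P = 0.102 W  (b) Q = -0.6253 VAR  (c) S = 0.6335 VA  (d) PF = 0.161 (leading)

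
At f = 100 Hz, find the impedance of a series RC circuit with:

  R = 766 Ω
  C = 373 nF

Step 1 — Angular frequency: ω = 2π·f = 2π·100 = 628.3 rad/s.
Step 2 — Component impedances:
  R: Z = R = 766 Ω
  C: Z = 1/(jωC) = -j/(ω·C) = 0 - j4267 Ω
Step 3 — Series combination: Z_total = R + C = 766 - j4267 Ω = 4335∠-79.8° Ω.

Z = 766 - j4267 Ω = 4335∠-79.8° Ω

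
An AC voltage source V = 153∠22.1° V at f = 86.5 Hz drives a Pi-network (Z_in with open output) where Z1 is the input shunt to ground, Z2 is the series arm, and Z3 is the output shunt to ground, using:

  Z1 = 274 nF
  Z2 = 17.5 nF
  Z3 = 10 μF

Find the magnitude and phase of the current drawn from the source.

Step 1 — Angular frequency: ω = 2π·f = 2π·86.5 = 543.5 rad/s.
Step 2 — Component impedances:
  Z1: Z = 1/(jωC) = -j/(ω·C) = 0 - j6715 Ω
  Z2: Z = 1/(jωC) = -j/(ω·C) = 0 - j1.051e+05 Ω
  Z3: Z = 1/(jωC) = -j/(ω·C) = 0 - j184 Ω
Step 3 — With open output, the series arm Z2 and the output shunt Z3 appear in series to ground: Z2 + Z3 = 0 - j1.053e+05 Ω.
Step 4 — Parallel with input shunt Z1: Z_in = Z1 || (Z2 + Z3) = 0 - j6313 Ω = 6313∠-90.0° Ω.
Step 5 — Source phasor: V = 153∠22.1° V = 141.8 + j57.56 V.
Step 6 — Ohm's law: I = V / Z_total = (141.8 + j57.56) / (0 - j6313) = -0.009119 + j0.02246 A.
Step 7 — Convert to polar: |I| = 0.02424 A, ∠I = 112.1°.

I = 0.02424∠112.1° A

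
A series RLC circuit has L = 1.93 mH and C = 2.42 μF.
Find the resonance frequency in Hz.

Step 1 — Resonance condition Im(Z)=0 gives ω₀ = 1/√(LC).
Step 2 — ω₀ = 1/√(0.00193·2.42e-06) = 1.463e+04 rad/s.
Step 3 — f₀ = ω₀/(2π) = 2329 Hz.

f₀ = 2329 Hz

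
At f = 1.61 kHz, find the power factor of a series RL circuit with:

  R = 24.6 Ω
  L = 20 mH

Step 1 — Angular frequency: ω = 2π·f = 2π·1610 = 1.012e+04 rad/s.
Step 2 — Component impedances:
  R: Z = R = 24.6 Ω
  L: Z = jωL = j·1.012e+04·0.02 = 0 + j202.3 Ω
Step 3 — Series combination: Z_total = R + L = 24.6 + j202.3 Ω = 203.8∠83.1° Ω.
Step 4 — Power factor: PF = cos(φ) = Re(Z)/|Z| = 24.6/203.8 = 0.1207.
Step 5 — Type: Im(Z) = 202.3 ⇒ lagging (phase φ = 83.1°).

PF = 0.1207 (lagging, φ = 83.1°)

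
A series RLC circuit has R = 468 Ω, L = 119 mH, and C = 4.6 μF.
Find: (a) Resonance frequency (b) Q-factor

Step 1 — Resonance condition Im(Z)=0 gives ω₀ = 1/√(LC).
Step 2 — ω₀ = 1/√(0.119·4.6e-06) = 1352 rad/s.
Step 3 — f₀ = ω₀/(2π) = 215.1 Hz.
Step 4 — Series Q: Q = ω₀L/R = 1352·0.119/468 = 0.3437.

(a) f₀ = 215.1 Hz  (b) Q = 0.3437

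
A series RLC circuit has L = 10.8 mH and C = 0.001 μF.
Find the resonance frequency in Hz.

Step 1 — Resonance condition Im(Z)=0 gives ω₀ = 1/√(LC).
Step 2 — ω₀ = 1/√(0.0108·1e-09) = 3.043e+05 rad/s.
Step 3 — f₀ = ω₀/(2π) = 4.843e+04 Hz.

f₀ = 4.843e+04 Hz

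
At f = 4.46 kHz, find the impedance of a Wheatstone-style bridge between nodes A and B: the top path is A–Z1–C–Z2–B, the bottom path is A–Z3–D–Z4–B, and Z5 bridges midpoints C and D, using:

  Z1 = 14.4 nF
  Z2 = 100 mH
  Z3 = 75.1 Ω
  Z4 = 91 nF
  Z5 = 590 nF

Step 1 — Angular frequency: ω = 2π·f = 2π·4460 = 2.802e+04 rad/s.
Step 2 — Component impedances:
  Z1: Z = 1/(jωC) = -j/(ω·C) = 0 - j2478 Ω
  Z2: Z = jωL = j·2.802e+04·0.1 = 0 + j2802 Ω
  Z3: Z = R = 75.1 Ω
  Z4: Z = 1/(jωC) = -j/(ω·C) = 0 - j392.1 Ω
  Z5: Z = 1/(jωC) = -j/(ω·C) = 0 - j60.48 Ω
Step 3 — Bridge requires nodal analysis (the Z5 bridge couples midpoints C and D, so the two paths cannot be reduced to a simple series/parallel combination). Setting node B to ground and injecting 1 A at node A, the 3-node admittance system at A, C, D solves to V_A = Z_AB = 75.63 - j459.8 Ω = 466∠-80.7° Ω.

Z = 75.63 - j459.8 Ω = 466∠-80.7° Ω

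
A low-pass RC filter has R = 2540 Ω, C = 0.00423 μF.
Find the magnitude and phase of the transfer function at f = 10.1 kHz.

Step 1 — Angular frequency: ω = 2π·1.01e+04 = 6.346e+04 rad/s.
Step 2 — Transfer function: H(jω) = 1/(1 + jωRC).
Step 3 — Denominator: 1 + jωRC = 1 + j·6.346e+04·2540·4.23e-09 = 1 + j0.6818.
Step 4 — H = 0.6826 - j0.4654.
Step 5 — Magnitude: |H| = 0.8262 (-1.7 dB); phase: φ = -34.3°.

|H| = 0.8262 (-1.7 dB), φ = -34.3°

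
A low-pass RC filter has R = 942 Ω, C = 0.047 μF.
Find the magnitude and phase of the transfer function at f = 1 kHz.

Step 1 — Angular frequency: ω = 2π·1000 = 6283 rad/s.
Step 2 — Transfer function: H(jω) = 1/(1 + jωRC).
Step 3 — Denominator: 1 + jωRC = 1 + j·6283·942·4.7e-08 = 1 + j0.2782.
Step 4 — H = 0.9282 - j0.2582.
Step 5 — Magnitude: |H| = 0.9634 (-0.3 dB); phase: φ = -15.5°.

|H| = 0.9634 (-0.3 dB), φ = -15.5°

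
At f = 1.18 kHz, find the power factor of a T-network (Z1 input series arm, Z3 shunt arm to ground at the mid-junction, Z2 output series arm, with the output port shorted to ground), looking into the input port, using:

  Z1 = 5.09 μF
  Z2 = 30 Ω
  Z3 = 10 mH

Step 1 — Angular frequency: ω = 2π·f = 2π·1180 = 7414 rad/s.
Step 2 — Component impedances:
  Z1: Z = 1/(jωC) = -j/(ω·C) = 0 - j26.5 Ω
  Z2: Z = R = 30 Ω
  Z3: Z = jωL = j·7414·0.01 = 0 + j74.14 Ω
Step 3 — With the output port shorted to ground, the output series arm Z2 runs from the junction to ground; the shunt arm Z3 also runs from the junction to ground. They appear in parallel: Z3 || Z2 = 25.78 + j10.43 Ω.
Step 4 — Series with input arm Z1: Z_in = Z1 + (Z3 || Z2) = 25.78 - j16.07 Ω = 30.38∠-31.9° Ω.
Step 5 — Power factor: PF = cos(φ) = Re(Z)/|Z| = 25.779/30.376 = 0.8487.
Step 6 — Type: Im(Z) = -16.07 ⇒ leading (phase φ = -31.9°).

PF = 0.8487 (leading, φ = -31.9°)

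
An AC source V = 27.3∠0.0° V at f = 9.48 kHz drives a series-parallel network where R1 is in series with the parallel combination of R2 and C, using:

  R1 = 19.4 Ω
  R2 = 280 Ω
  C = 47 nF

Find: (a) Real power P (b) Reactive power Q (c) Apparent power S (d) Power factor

Step 1 — Angular frequency: ω = 2π·f = 2π·9480 = 5.956e+04 rad/s.
Step 2 — Component impedances:
  R1: Z = R = 19.4 Ω
  R2: Z = R = 280 Ω
  C: Z = 1/(jωC) = -j/(ω·C) = 0 - j357.2 Ω
Step 3 — Parallel branch: R2 || C = 1/(1/R2 + 1/C) = 173.4 - j135.9 Ω.
Step 4 — Series with R1: Z_total = R1 + (R2 || C) = 192.8 - j135.9 Ω = 235.9∠-35.2° Ω.
Step 5 — Source phasor: V = 27.3∠0.0° V = 27.3 V.
Step 6 — Current: I = V / Z = 0.09457 + j0.06667 A = 0.1157∠35.2° A.
Step 7 — Complex power: S = V·I* = 2.582 - j1.82 VA.
Step 8 — Real power: P = Re(S) = 2.582 W.
Step 9 — Reactive power: Q = Im(S) = -1.82 VAR.
Step 10 — Apparent power: |S| = 3.159 VA.
Step 11 — Power factor: PF = P/|S| = 0.8173 (leading).

(a) P = 2.582 W  (b) Q = -1.82 VAR  (c) S = 3.159 VA  (d) PF = 0.8173 (leading)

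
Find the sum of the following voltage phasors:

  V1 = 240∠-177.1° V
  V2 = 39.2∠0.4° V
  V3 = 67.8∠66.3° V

Step 1 — Convert each phasor to rectangular form:
  V1 = 240·(cos(-177.1°) + j·sin(-177.1°)) = -239.7 - j12.14 V
  V2 = 39.2·(cos(0.4°) + j·sin(0.4°)) = 39.2 + j0.2737 V
  V3 = 67.8·(cos(66.3°) + j·sin(66.3°)) = 27.25 + j62.08 V
Step 2 — Sum components: V_total = -173.2 + j50.21 V.
Step 3 — Convert to polar: |V_total| = 180.4 V, ∠V_total = 163.8°.

V_total = 180.4∠163.8° V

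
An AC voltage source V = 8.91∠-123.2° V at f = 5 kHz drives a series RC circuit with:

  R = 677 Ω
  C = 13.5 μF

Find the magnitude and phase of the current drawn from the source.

Step 1 — Angular frequency: ω = 2π·f = 2π·5000 = 3.142e+04 rad/s.
Step 2 — Component impedances:
  R: Z = R = 677 Ω
  C: Z = 1/(jωC) = -j/(ω·C) = 0 - j2.358 Ω
Step 3 — Series combination: Z_total = R + C = 677 - j2.358 Ω = 677∠-0.2° Ω.
Step 4 — Source phasor: V = 8.91∠-123.2° V = -4.879 - j7.456 V.
Step 5 — Ohm's law: I = V / Z_total = (-4.879 - j7.456) / (677 - j2.358) = -0.007168 - j0.01104 A.
Step 6 — Convert to polar: |I| = 0.01316 A, ∠I = -123.0°.

I = 0.01316∠-123.0° A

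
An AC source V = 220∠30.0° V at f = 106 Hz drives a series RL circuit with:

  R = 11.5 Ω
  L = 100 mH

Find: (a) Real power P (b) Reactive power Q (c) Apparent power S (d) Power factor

Step 1 — Angular frequency: ω = 2π·f = 2π·106 = 666 rad/s.
Step 2 — Component impedances:
  R: Z = R = 11.5 Ω
  L: Z = jωL = j·666·0.1 = 0 + j66.6 Ω
Step 3 — Series combination: Z_total = R + L = 11.5 + j66.6 Ω = 67.59∠80.2° Ω.
Step 4 — Source phasor: V = 220∠30.0° V = 190.5 + j110 V.
Step 5 — Current: I = V / Z = 2.083 - j2.501 A = 3.255∠-50.2° A.
Step 6 — Complex power: S = V·I* = 121.8 + j705.7 VA.
Step 7 — Real power: P = Re(S) = 121.8 W.
Step 8 — Reactive power: Q = Im(S) = 705.7 VAR.
Step 9 — Apparent power: |S| = 716.1 VA.
Step 10 — Power factor: PF = P/|S| = 0.1702 (lagging).

(a) P = 121.8 W  (b) Q = 705.7 VAR  (c) S = 716.1 VA  (d) PF = 0.1702 (lagging)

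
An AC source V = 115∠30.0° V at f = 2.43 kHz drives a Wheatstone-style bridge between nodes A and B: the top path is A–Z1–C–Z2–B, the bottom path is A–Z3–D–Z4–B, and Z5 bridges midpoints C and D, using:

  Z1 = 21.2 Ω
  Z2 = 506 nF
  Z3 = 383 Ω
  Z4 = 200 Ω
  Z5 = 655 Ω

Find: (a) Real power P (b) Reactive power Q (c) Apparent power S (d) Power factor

Step 1 — Angular frequency: ω = 2π·f = 2π·2430 = 1.527e+04 rad/s.
Step 2 — Component impedances:
  Z1: Z = R = 21.2 Ω
  Z2: Z = 1/(jωC) = -j/(ω·C) = 0 - j129.4 Ω
  Z3: Z = R = 383 Ω
  Z4: Z = R = 200 Ω
  Z5: Z = R = 655 Ω
Step 3 — Bridge requires nodal analysis (the Z5 bridge couples midpoints C and D, so the two paths cannot be reduced to a simple series/parallel combination). Setting node B to ground and injecting 1 A at node A, the 3-node admittance system at A, C, D solves to V_A = Z_AB = 52.81 - j112.7 Ω = 124.4∠-64.9° Ω.
Step 4 — Source phasor: V = 115∠30.0° V = 99.59 + j57.5 V.
Step 5 — Current: I = V / Z = -0.07877 + j0.9208 A = 0.9241∠94.9° A.
Step 6 — Complex power: S = V·I* = 45.1 - j96.23 VA.
Step 7 — Real power: P = Re(S) = 45.1 W.
Step 8 — Reactive power: Q = Im(S) = -96.23 VAR.
Step 9 — Apparent power: |S| = 106.3 VA.
Step 10 — Power factor: PF = P/|S| = 0.4244 (leading).

(a) P = 45.1 W  (b) Q = -96.23 VAR  (c) S = 106.3 VA  (d) PF = 0.4244 (leading)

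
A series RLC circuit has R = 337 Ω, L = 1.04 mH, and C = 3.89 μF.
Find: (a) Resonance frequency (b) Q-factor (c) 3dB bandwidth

Step 1 — Resonance condition Im(Z)=0 gives ω₀ = 1/√(LC).
Step 2 — ω₀ = 1/√(0.00104·3.89e-06) = 1.572e+04 rad/s.
Step 3 — f₀ = ω₀/(2π) = 2502 Hz.
Step 4 — Series Q: Q = ω₀L/R = 1.572e+04·0.00104/337 = 0.04852.
Step 5 — 3dB bandwidth: Δω = ω₀/Q = 3.24e+05 rad/s; BW = Δω/(2π) = 5.157e+04 Hz.

(a) f₀ = 2502 Hz  (b) Q = 0.04852  (c) BW = 5.157e+04 Hz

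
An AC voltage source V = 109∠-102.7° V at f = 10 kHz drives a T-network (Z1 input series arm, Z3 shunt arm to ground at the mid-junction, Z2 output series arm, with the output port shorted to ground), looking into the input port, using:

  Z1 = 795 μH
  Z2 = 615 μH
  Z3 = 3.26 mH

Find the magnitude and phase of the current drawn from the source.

Step 1 — Angular frequency: ω = 2π·f = 2π·1e+04 = 6.283e+04 rad/s.
Step 2 — Component impedances:
  Z1: Z = jωL = j·6.283e+04·0.000795 = 0 + j49.95 Ω
  Z2: Z = jωL = j·6.283e+04·0.000615 = 0 + j38.64 Ω
  Z3: Z = jωL = j·6.283e+04·0.00326 = 0 + j204.8 Ω
Step 3 — With the output port shorted to ground, the output series arm Z2 runs from the junction to ground; the shunt arm Z3 also runs from the junction to ground. They appear in parallel: Z3 || Z2 = 0 + j32.51 Ω.
Step 4 — Series with input arm Z1: Z_in = Z1 + (Z3 || Z2) = 0 + j82.46 Ω = 82.46∠90.0° Ω.
Step 5 — Source phasor: V = 109∠-102.7° V = -23.96 - j106.3 V.
Step 6 — Ohm's law: I = V / Z_total = (-23.96 - j106.3) / (0 + j82.46) = -1.29 + j0.2906 A.
Step 7 — Convert to polar: |I| = 1.322 A, ∠I = 167.3°.

I = 1.322∠167.3° A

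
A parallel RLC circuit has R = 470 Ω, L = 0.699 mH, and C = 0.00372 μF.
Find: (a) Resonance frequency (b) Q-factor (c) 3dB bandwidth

Step 1 — Resonance: ω₀ = 1/√(LC) = 1/√(0.000699·3.72e-09) = 6.201e+05 rad/s.
Step 2 — f₀ = ω₀/(2π) = 9.87e+04 Hz.
Step 3 — Parallel Q: Q = R/(ω₀L) = 470/(6.201e+05·0.000699) = 1.084.
Step 4 — Bandwidth: Δω = ω₀/Q = 5.72e+05 rad/s; BW = Δω/(2π) = 9.103e+04 Hz.

(a) f₀ = 9.87e+04 Hz  (b) Q = 1.084  (c) BW = 9.103e+04 Hz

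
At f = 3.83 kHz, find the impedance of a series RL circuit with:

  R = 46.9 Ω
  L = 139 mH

Step 1 — Angular frequency: ω = 2π·f = 2π·3830 = 2.406e+04 rad/s.
Step 2 — Component impedances:
  R: Z = R = 46.9 Ω
  L: Z = jωL = j·2.406e+04·0.139 = 0 + j3345 Ω
Step 3 — Series combination: Z_total = R + L = 46.9 + j3345 Ω = 3345∠89.2° Ω.

Z = 46.9 + j3345 Ω = 3345∠89.2° Ω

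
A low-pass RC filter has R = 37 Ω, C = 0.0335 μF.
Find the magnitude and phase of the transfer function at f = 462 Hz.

Step 1 — Angular frequency: ω = 2π·462 = 2903 rad/s.
Step 2 — Transfer function: H(jω) = 1/(1 + jωRC).
Step 3 — Denominator: 1 + jωRC = 1 + j·2903·37·3.35e-08 = 1 + j0.003598.
Step 4 — H = 1 - j0.003598.
Step 5 — Magnitude: |H| = 1 (-0.0 dB); phase: φ = -0.2°.

|H| = 1 (-0.0 dB), φ = -0.2°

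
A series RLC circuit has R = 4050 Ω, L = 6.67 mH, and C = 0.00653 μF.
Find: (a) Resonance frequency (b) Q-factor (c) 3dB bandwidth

Step 1 — Resonance condition Im(Z)=0 gives ω₀ = 1/√(LC).
Step 2 — ω₀ = 1/√(0.00667·6.53e-09) = 1.515e+05 rad/s.
Step 3 — f₀ = ω₀/(2π) = 2.412e+04 Hz.
Step 4 — Series Q: Q = ω₀L/R = 1.515e+05·0.00667/4050 = 0.2495.
Step 5 — 3dB bandwidth: Δω = ω₀/Q = 6.072e+05 rad/s; BW = Δω/(2π) = 9.664e+04 Hz.

(a) f₀ = 2.412e+04 Hz  (b) Q = 0.2495  (c) BW = 9.664e+04 Hz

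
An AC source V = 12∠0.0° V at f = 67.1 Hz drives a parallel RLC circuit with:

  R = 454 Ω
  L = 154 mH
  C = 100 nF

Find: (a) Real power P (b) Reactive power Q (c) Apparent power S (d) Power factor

Step 1 — Angular frequency: ω = 2π·f = 2π·67.1 = 421.6 rad/s.
Step 2 — Component impedances:
  R: Z = R = 454 Ω
  L: Z = jωL = j·421.6·0.154 = 0 + j64.93 Ω
  C: Z = 1/(jωC) = -j/(ω·C) = 0 - j2.372e+04 Ω
Step 3 — Parallel combination: 1/Z_total = 1/R + 1/L + 1/C; Z_total = 9.148 + j63.79 Ω = 64.45∠81.8° Ω.
Step 4 — Source phasor: V = 12∠0.0° V = 12 V.
Step 5 — Current: I = V / Z = 0.02643 - j0.1843 A = 0.1862∠-81.8° A.
Step 6 — Complex power: S = V·I* = 0.3172 + j2.212 VA.
Step 7 — Real power: P = Re(S) = 0.3172 W.
Step 8 — Reactive power: Q = Im(S) = 2.212 VAR.
Step 9 — Apparent power: |S| = 2.234 VA.
Step 10 — Power factor: PF = P/|S| = 0.142 (lagging).

(a) P = 0.3172 W  (b) Q = 2.212 VAR  (c) S = 2.234 VA  (d) PF = 0.142 (lagging)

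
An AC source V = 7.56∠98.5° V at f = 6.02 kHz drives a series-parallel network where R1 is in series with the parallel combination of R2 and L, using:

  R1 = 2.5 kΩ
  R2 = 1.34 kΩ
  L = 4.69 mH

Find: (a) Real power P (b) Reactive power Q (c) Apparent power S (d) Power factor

Step 1 — Angular frequency: ω = 2π·f = 2π·6020 = 3.782e+04 rad/s.
Step 2 — Component impedances:
  R1: Z = R = 2500 Ω
  R2: Z = R = 1340 Ω
  L: Z = jωL = j·3.782e+04·0.00469 = 0 + j177.4 Ω
Step 3 — Parallel branch: R2 || L = 1/(1/R2 + 1/L) = 23.08 + j174.3 Ω.
Step 4 — Series with R1: Z_total = R1 + (R2 || L) = 2523 + j174.3 Ω = 2529∠4.0° Ω.
Step 5 — Source phasor: V = 7.56∠98.5° V = -1.117 + j7.477 V.
Step 6 — Current: I = V / Z = -0.000237 + j0.00298 A = 0.002989∠94.5° A.
Step 7 — Complex power: S = V·I* = 0.02254 + j0.001558 VA.
Step 8 — Real power: P = Re(S) = 0.02254 W.
Step 9 — Reactive power: Q = Im(S) = 0.001558 VAR.
Step 10 — Apparent power: |S| = 0.0226 VA.
Step 11 — Power factor: PF = P/|S| = 0.9976 (lagging).

(a) P = 0.02254 W  (b) Q = 0.001558 VAR  (c) S = 0.0226 VA  (d) PF = 0.9976 (lagging)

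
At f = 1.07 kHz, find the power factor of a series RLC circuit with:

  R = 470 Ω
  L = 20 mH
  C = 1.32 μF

Step 1 — Angular frequency: ω = 2π·f = 2π·1070 = 6723 rad/s.
Step 2 — Component impedances:
  R: Z = R = 470 Ω
  L: Z = jωL = j·6723·0.02 = 0 + j134.5 Ω
  C: Z = 1/(jωC) = -j/(ω·C) = 0 - j112.7 Ω
Step 3 — Series combination: Z_total = R + L + C = 470 + j21.78 Ω = 470.5∠2.7° Ω.
Step 4 — Power factor: PF = cos(φ) = Re(Z)/|Z| = 470/470.5 = 0.9989.
Step 5 — Type: Im(Z) = 21.78 ⇒ lagging (phase φ = 2.7°).

PF = 0.9989 (lagging, φ = 2.7°)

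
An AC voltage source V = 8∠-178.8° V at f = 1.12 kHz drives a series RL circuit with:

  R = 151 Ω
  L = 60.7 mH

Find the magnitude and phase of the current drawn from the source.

Step 1 — Angular frequency: ω = 2π·f = 2π·1120 = 7037 rad/s.
Step 2 — Component impedances:
  R: Z = R = 151 Ω
  L: Z = jωL = j·7037·0.0607 = 0 + j427.2 Ω
Step 3 — Series combination: Z_total = R + L = 151 + j427.2 Ω = 453.1∠70.5° Ω.
Step 4 — Source phasor: V = 8∠-178.8° V = -7.998 - j0.1675 V.
Step 5 — Ohm's law: I = V / Z_total = (-7.998 - j0.1675) / (151 + j427.2) = -0.006232 + j0.01652 A.
Step 6 — Convert to polar: |I| = 0.01766 A, ∠I = 110.7°.

I = 0.01766∠110.7° A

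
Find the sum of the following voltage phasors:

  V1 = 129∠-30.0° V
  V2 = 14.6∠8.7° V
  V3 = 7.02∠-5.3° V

Step 1 — Convert each phasor to rectangular form:
  V1 = 129·(cos(-30.0°) + j·sin(-30.0°)) = 111.7 - j64.5 V
  V2 = 14.6·(cos(8.7°) + j·sin(8.7°)) = 14.43 + j2.208 V
  V3 = 7.02·(cos(-5.3°) + j·sin(-5.3°)) = 6.99 - j0.6484 V
Step 2 — Sum components: V_total = 133.1 - j62.94 V.
Step 3 — Convert to polar: |V_total| = 147.3 V, ∠V_total = -25.3°.

V_total = 147.3∠-25.3° V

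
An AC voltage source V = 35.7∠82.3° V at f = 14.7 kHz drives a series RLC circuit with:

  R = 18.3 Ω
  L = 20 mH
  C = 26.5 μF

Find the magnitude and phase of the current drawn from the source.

Step 1 — Angular frequency: ω = 2π·f = 2π·1.47e+04 = 9.236e+04 rad/s.
Step 2 — Component impedances:
  R: Z = R = 18.3 Ω
  L: Z = jωL = j·9.236e+04·0.02 = 0 + j1847 Ω
  C: Z = 1/(jωC) = -j/(ω·C) = 0 - j0.4086 Ω
Step 3 — Series combination: Z_total = R + L + C = 18.3 + j1847 Ω = 1847∠89.4° Ω.
Step 4 — Source phasor: V = 35.7∠82.3° V = 4.783 + j35.38 V.
Step 5 — Ohm's law: I = V / Z_total = (4.783 + j35.38) / (18.3 + j1847) = 0.01918 - j0.0024 A.
Step 6 — Convert to polar: |I| = 0.01933 A, ∠I = -7.1°.

I = 0.01933∠-7.1° A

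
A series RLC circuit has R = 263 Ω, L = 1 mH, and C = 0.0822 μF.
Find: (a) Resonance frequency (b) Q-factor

Step 1 — Resonance condition Im(Z)=0 gives ω₀ = 1/√(LC).
Step 2 — ω₀ = 1/√(0.001·8.22e-08) = 1.103e+05 rad/s.
Step 3 — f₀ = ω₀/(2π) = 1.755e+04 Hz.
Step 4 — Series Q: Q = ω₀L/R = 1.103e+05·0.001/263 = 0.4194.

(a) f₀ = 1.755e+04 Hz  (b) Q = 0.4194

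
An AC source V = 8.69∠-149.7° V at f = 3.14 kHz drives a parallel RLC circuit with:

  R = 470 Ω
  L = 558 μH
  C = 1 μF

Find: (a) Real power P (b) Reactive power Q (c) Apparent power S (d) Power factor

Step 1 — Angular frequency: ω = 2π·f = 2π·3140 = 1.973e+04 rad/s.
Step 2 — Component impedances:
  R: Z = R = 470 Ω
  L: Z = jωL = j·1.973e+04·0.000558 = 0 + j11.01 Ω
  C: Z = 1/(jωC) = -j/(ω·C) = 0 - j50.69 Ω
Step 3 — Parallel combination: 1/Z_total = 1/R + 1/L + 1/C; Z_total = 0.4204 + j14.05 Ω = 14.06∠88.3° Ω.
Step 4 — Source phasor: V = 8.69∠-149.7° V = -7.503 - j4.384 V.
Step 5 — Current: I = V / Z = -0.3277 + j0.5242 A = 0.6182∠122.0° A.
Step 6 — Complex power: S = V·I* = 0.1607 + j5.37 VA.
Step 7 — Real power: P = Re(S) = 0.1607 W.
Step 8 — Reactive power: Q = Im(S) = 5.37 VAR.
Step 9 — Apparent power: |S| = 5.372 VA.
Step 10 — Power factor: PF = P/|S| = 0.02991 (lagging).

(a) P = 0.1607 W  (b) Q = 5.37 VAR  (c) S = 5.372 VA  (d) PF = 0.02991 (lagging)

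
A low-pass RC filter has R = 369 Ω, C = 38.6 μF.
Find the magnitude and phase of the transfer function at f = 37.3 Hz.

Step 1 — Angular frequency: ω = 2π·37.3 = 234.4 rad/s.
Step 2 — Transfer function: H(jω) = 1/(1 + jωRC).
Step 3 — Denominator: 1 + jωRC = 1 + j·234.4·369·3.86e-05 = 1 + j3.338.
Step 4 — H = 0.08235 - j0.2749.
Step 5 — Magnitude: |H| = 0.287 (-10.8 dB); phase: φ = -73.3°.

|H| = 0.287 (-10.8 dB), φ = -73.3°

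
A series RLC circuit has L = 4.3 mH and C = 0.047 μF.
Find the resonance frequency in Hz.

Step 1 — Resonance condition Im(Z)=0 gives ω₀ = 1/√(LC).
Step 2 — ω₀ = 1/√(0.0043·4.7e-08) = 7.034e+04 rad/s.
Step 3 — f₀ = ω₀/(2π) = 1.12e+04 Hz.

f₀ = 1.12e+04 Hz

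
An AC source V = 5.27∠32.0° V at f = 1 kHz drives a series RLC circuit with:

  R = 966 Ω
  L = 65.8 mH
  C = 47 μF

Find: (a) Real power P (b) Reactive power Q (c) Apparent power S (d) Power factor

Step 1 — Angular frequency: ω = 2π·f = 2π·1000 = 6283 rad/s.
Step 2 — Component impedances:
  R: Z = R = 966 Ω
  L: Z = jωL = j·6283·0.0658 = 0 + j413.4 Ω
  C: Z = 1/(jωC) = -j/(ω·C) = 0 - j3.386 Ω
Step 3 — Series combination: Z_total = R + L + C = 966 + j410 Ω = 1049∠23.0° Ω.
Step 4 — Source phasor: V = 5.27∠32.0° V = 4.469 + j2.793 V.
Step 5 — Current: I = V / Z = 0.00496 + j0.0007856 A = 0.005022∠9.0° A.
Step 6 — Complex power: S = V·I* = 0.02436 + j0.01034 VA.
Step 7 — Real power: P = Re(S) = 0.02436 W.
Step 8 — Reactive power: Q = Im(S) = 0.01034 VAR.
Step 9 — Apparent power: |S| = 0.02646 VA.
Step 10 — Power factor: PF = P/|S| = 0.9205 (lagging).

(a) P = 0.02436 W  (b) Q = 0.01034 VAR  (c) S = 0.02646 VA  (d) PF = 0.9205 (lagging)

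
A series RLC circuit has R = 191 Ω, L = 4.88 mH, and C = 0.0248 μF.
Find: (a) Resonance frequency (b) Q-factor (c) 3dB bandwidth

Step 1 — Resonance: ω₀ = 1/√(LC) = 1/√(0.00488·2.48e-08) = 9.09e+04 rad/s.
Step 2 — f₀ = ω₀/(2π) = 1.447e+04 Hz.
Step 3 — Series Q: Q = ω₀L/R = 9.09e+04·0.00488/191 = 2.322.
Step 4 — Bandwidth: Δω = ω₀/Q = 3.914e+04 rad/s; BW = Δω/(2π) = 6229 Hz.

(a) f₀ = 1.447e+04 Hz  (b) Q = 2.322  (c) BW = 6229 Hz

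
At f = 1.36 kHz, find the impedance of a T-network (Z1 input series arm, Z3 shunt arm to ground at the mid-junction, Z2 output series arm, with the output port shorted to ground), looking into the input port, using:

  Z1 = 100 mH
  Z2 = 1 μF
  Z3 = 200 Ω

Step 1 — Angular frequency: ω = 2π·f = 2π·1360 = 8545 rad/s.
Step 2 — Component impedances:
  Z1: Z = jωL = j·8545·0.1 = 0 + j854.5 Ω
  Z2: Z = 1/(jωC) = -j/(ω·C) = 0 - j117 Ω
  Z3: Z = R = 200 Ω
Step 3 — With the output port shorted to ground, the output series arm Z2 runs from the junction to ground; the shunt arm Z3 also runs from the junction to ground. They appear in parallel: Z3 || Z2 = 51.01 - j87.18 Ω.
Step 4 — Series with input arm Z1: Z_in = Z1 + (Z3 || Z2) = 51.01 + j767.3 Ω = 769∠86.2° Ω.

Z = 51.01 + j767.3 Ω = 769∠86.2° Ω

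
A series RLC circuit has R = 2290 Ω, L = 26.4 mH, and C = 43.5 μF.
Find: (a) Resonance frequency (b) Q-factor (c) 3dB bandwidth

Step 1 — Resonance condition Im(Z)=0 gives ω₀ = 1/√(LC).
Step 2 — ω₀ = 1/√(0.0264·4.35e-05) = 933.2 rad/s.
Step 3 — f₀ = ω₀/(2π) = 148.5 Hz.
Step 4 — Series Q: Q = ω₀L/R = 933.2·0.0264/2290 = 0.01076.
Step 5 — 3dB bandwidth: Δω = ω₀/Q = 8.674e+04 rad/s; BW = Δω/(2π) = 1.381e+04 Hz.

(a) f₀ = 148.5 Hz  (b) Q = 0.01076  (c) BW = 1.381e+04 Hz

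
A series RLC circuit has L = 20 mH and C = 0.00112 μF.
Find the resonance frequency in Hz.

Step 1 — Resonance condition Im(Z)=0 gives ω₀ = 1/√(LC).
Step 2 — ω₀ = 1/√(0.02·1.12e-09) = 2.113e+05 rad/s.
Step 3 — f₀ = ω₀/(2π) = 3.363e+04 Hz.

f₀ = 3.363e+04 Hz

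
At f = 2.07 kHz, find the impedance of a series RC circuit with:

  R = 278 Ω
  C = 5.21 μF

Step 1 — Angular frequency: ω = 2π·f = 2π·2070 = 1.301e+04 rad/s.
Step 2 — Component impedances:
  R: Z = R = 278 Ω
  C: Z = 1/(jωC) = -j/(ω·C) = 0 - j14.76 Ω
Step 3 — Series combination: Z_total = R + C = 278 - j14.76 Ω = 278.4∠-3.0° Ω.

Z = 278 - j14.76 Ω = 278.4∠-3.0° Ω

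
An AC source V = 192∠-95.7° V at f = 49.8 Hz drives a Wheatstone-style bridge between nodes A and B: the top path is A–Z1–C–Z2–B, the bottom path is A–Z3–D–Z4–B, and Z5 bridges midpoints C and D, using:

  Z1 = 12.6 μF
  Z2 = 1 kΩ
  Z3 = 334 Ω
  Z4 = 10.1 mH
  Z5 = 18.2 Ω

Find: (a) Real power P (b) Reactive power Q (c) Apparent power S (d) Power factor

Step 1 — Angular frequency: ω = 2π·f = 2π·49.8 = 312.9 rad/s.
Step 2 — Component impedances:
  Z1: Z = 1/(jωC) = -j/(ω·C) = 0 - j253.6 Ω
  Z2: Z = R = 1000 Ω
  Z3: Z = R = 334 Ω
  Z4: Z = jωL = j·312.9·0.0101 = 0 + j3.16 Ω
  Z5: Z = R = 18.2 Ω
Step 3 — Bridge requires nodal analysis (the Z5 bridge couples midpoints C and D, so the two paths cannot be reduced to a simple series/parallel combination). Setting node B to ground and injecting 1 A at node A, the 3-node admittance system at A, C, D solves to V_A = Z_AB = 125.4 - j147.3 Ω = 193.5∠-49.6° Ω.
Step 4 — Source phasor: V = 192∠-95.7° V = -19.07 - j191.1 V.
Step 5 — Current: I = V / Z = 0.688 - j0.7153 A = 0.9924∠-46.1° A.
Step 6 — Complex power: S = V·I* = 123.5 - j145.1 VA.
Step 7 — Real power: P = Re(S) = 123.5 W.
Step 8 — Reactive power: Q = Im(S) = -145.1 VAR.
Step 9 — Apparent power: |S| = 190.5 VA.
Step 10 — Power factor: PF = P/|S| = 0.6483 (leading).

(a) P = 123.5 W  (b) Q = -145.1 VAR  (c) S = 190.5 VA  (d) PF = 0.6483 (leading)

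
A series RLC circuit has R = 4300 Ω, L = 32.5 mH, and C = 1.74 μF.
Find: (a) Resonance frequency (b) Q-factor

Step 1 — Resonance condition Im(Z)=0 gives ω₀ = 1/√(LC).
Step 2 — ω₀ = 1/√(0.0325·1.74e-06) = 4205 rad/s.
Step 3 — f₀ = ω₀/(2π) = 669.3 Hz.
Step 4 — Series Q: Q = ω₀L/R = 4205·0.0325/4300 = 0.03178.

(a) f₀ = 669.3 Hz  (b) Q = 0.03178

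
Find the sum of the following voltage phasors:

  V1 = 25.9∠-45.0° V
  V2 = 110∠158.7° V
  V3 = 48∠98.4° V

Step 1 — Convert each phasor to rectangular form:
  V1 = 25.9·(cos(-45.0°) + j·sin(-45.0°)) = 18.31 - j18.31 V
  V2 = 110·(cos(158.7°) + j·sin(158.7°)) = -102.5 + j39.96 V
  V3 = 48·(cos(98.4°) + j·sin(98.4°)) = -7.012 + j47.49 V
Step 2 — Sum components: V_total = -91.18 + j69.13 V.
Step 3 — Convert to polar: |V_total| = 114.4 V, ∠V_total = 142.8°.

V_total = 114.4∠142.8° V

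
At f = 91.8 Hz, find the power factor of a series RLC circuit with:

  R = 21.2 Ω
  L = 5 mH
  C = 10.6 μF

Step 1 — Angular frequency: ω = 2π·f = 2π·91.8 = 576.8 rad/s.
Step 2 — Component impedances:
  R: Z = R = 21.2 Ω
  L: Z = jωL = j·576.8·0.005 = 0 + j2.884 Ω
  C: Z = 1/(jωC) = -j/(ω·C) = 0 - j163.6 Ω
Step 3 — Series combination: Z_total = R + L + C = 21.2 - j160.7 Ω = 162.1∠-82.5° Ω.
Step 4 — Power factor: PF = cos(φ) = Re(Z)/|Z| = 21.2/162.1 = 0.1308.
Step 5 — Type: Im(Z) = -160.7 ⇒ leading (phase φ = -82.5°).

PF = 0.1308 (leading, φ = -82.5°)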